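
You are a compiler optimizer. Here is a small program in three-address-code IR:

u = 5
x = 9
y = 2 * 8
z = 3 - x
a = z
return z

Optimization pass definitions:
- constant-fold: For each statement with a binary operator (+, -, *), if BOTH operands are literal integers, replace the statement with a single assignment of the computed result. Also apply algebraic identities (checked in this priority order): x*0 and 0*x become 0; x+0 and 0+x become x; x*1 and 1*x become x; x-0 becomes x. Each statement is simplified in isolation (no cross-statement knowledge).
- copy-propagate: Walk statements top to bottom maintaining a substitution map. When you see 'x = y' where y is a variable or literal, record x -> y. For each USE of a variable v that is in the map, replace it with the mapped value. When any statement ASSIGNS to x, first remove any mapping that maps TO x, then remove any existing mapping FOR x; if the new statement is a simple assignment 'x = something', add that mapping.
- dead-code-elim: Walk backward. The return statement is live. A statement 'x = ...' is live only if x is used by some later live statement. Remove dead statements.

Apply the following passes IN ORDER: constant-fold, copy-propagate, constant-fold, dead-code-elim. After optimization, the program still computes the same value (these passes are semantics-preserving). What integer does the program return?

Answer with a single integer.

Answer: -6

Derivation:
Initial IR:
  u = 5
  x = 9
  y = 2 * 8
  z = 3 - x
  a = z
  return z
After constant-fold (6 stmts):
  u = 5
  x = 9
  y = 16
  z = 3 - x
  a = z
  return z
After copy-propagate (6 stmts):
  u = 5
  x = 9
  y = 16
  z = 3 - 9
  a = z
  return z
After constant-fold (6 stmts):
  u = 5
  x = 9
  y = 16
  z = -6
  a = z
  return z
After dead-code-elim (2 stmts):
  z = -6
  return z
Evaluate:
  u = 5  =>  u = 5
  x = 9  =>  x = 9
  y = 2 * 8  =>  y = 16
  z = 3 - x  =>  z = -6
  a = z  =>  a = -6
  return z = -6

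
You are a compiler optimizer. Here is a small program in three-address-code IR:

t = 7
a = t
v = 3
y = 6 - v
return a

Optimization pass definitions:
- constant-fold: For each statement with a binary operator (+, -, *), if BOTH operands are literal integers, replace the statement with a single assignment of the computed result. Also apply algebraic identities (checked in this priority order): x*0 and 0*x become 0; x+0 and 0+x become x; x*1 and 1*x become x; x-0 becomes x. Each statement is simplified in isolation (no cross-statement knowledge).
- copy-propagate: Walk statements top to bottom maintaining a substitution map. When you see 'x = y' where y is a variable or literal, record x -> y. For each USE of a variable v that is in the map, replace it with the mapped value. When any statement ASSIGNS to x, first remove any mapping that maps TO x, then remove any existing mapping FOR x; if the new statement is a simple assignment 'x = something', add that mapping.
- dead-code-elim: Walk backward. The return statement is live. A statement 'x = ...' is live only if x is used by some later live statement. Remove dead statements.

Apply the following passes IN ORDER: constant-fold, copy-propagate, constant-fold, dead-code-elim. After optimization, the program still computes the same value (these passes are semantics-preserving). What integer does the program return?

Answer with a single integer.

Initial IR:
  t = 7
  a = t
  v = 3
  y = 6 - v
  return a
After constant-fold (5 stmts):
  t = 7
  a = t
  v = 3
  y = 6 - v
  return a
After copy-propagate (5 stmts):
  t = 7
  a = 7
  v = 3
  y = 6 - 3
  return 7
After constant-fold (5 stmts):
  t = 7
  a = 7
  v = 3
  y = 3
  return 7
After dead-code-elim (1 stmts):
  return 7
Evaluate:
  t = 7  =>  t = 7
  a = t  =>  a = 7
  v = 3  =>  v = 3
  y = 6 - v  =>  y = 3
  return a = 7

Answer: 7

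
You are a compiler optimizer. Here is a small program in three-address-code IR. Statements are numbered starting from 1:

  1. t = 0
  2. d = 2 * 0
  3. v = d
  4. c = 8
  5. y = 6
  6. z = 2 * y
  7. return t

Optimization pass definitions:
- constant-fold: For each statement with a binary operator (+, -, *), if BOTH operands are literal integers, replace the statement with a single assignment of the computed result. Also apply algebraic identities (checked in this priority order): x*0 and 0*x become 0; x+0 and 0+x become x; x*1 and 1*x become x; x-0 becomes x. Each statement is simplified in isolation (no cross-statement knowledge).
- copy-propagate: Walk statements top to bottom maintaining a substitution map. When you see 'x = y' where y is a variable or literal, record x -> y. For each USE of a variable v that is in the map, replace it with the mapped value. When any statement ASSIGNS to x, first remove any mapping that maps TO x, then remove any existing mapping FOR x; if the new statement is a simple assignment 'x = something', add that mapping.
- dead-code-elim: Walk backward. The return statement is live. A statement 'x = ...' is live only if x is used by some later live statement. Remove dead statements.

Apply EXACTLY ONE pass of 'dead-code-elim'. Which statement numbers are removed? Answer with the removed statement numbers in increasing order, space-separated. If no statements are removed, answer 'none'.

Backward liveness scan:
Stmt 1 't = 0': KEEP (t is live); live-in = []
Stmt 2 'd = 2 * 0': DEAD (d not in live set ['t'])
Stmt 3 'v = d': DEAD (v not in live set ['t'])
Stmt 4 'c = 8': DEAD (c not in live set ['t'])
Stmt 5 'y = 6': DEAD (y not in live set ['t'])
Stmt 6 'z = 2 * y': DEAD (z not in live set ['t'])
Stmt 7 'return t': KEEP (return); live-in = ['t']
Removed statement numbers: [2, 3, 4, 5, 6]
Surviving IR:
  t = 0
  return t

Answer: 2 3 4 5 6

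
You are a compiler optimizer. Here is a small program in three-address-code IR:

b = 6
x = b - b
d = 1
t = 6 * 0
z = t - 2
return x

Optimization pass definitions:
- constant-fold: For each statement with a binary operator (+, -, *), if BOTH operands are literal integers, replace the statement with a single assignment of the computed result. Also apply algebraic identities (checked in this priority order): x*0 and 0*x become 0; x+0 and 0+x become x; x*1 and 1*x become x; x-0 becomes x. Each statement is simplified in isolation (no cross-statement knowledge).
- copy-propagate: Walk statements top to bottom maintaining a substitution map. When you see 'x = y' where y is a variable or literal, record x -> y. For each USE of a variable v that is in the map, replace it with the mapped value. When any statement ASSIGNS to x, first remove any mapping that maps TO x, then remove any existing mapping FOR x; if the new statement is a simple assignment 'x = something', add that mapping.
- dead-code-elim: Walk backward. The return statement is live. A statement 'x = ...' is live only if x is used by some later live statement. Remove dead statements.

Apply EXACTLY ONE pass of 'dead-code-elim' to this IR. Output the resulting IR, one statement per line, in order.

Answer: b = 6
x = b - b
return x

Derivation:
Applying dead-code-elim statement-by-statement:
  [6] return x  -> KEEP (return); live=['x']
  [5] z = t - 2  -> DEAD (z not live)
  [4] t = 6 * 0  -> DEAD (t not live)
  [3] d = 1  -> DEAD (d not live)
  [2] x = b - b  -> KEEP; live=['b']
  [1] b = 6  -> KEEP; live=[]
Result (3 stmts):
  b = 6
  x = b - b
  return x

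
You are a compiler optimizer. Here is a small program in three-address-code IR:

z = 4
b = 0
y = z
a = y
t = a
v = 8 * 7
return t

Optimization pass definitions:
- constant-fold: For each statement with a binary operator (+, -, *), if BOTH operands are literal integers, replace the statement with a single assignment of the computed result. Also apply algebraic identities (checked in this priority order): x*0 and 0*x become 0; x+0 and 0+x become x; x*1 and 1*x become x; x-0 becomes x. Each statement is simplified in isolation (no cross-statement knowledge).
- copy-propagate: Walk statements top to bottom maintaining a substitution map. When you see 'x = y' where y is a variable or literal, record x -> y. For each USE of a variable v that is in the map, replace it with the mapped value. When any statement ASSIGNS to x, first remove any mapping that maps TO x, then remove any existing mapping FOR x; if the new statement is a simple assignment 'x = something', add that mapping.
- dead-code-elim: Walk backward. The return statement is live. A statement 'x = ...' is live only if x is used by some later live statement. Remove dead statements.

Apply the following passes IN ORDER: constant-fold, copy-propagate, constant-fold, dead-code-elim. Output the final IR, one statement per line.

Answer: return 4

Derivation:
Initial IR:
  z = 4
  b = 0
  y = z
  a = y
  t = a
  v = 8 * 7
  return t
After constant-fold (7 stmts):
  z = 4
  b = 0
  y = z
  a = y
  t = a
  v = 56
  return t
After copy-propagate (7 stmts):
  z = 4
  b = 0
  y = 4
  a = 4
  t = 4
  v = 56
  return 4
After constant-fold (7 stmts):
  z = 4
  b = 0
  y = 4
  a = 4
  t = 4
  v = 56
  return 4
After dead-code-elim (1 stmts):
  return 4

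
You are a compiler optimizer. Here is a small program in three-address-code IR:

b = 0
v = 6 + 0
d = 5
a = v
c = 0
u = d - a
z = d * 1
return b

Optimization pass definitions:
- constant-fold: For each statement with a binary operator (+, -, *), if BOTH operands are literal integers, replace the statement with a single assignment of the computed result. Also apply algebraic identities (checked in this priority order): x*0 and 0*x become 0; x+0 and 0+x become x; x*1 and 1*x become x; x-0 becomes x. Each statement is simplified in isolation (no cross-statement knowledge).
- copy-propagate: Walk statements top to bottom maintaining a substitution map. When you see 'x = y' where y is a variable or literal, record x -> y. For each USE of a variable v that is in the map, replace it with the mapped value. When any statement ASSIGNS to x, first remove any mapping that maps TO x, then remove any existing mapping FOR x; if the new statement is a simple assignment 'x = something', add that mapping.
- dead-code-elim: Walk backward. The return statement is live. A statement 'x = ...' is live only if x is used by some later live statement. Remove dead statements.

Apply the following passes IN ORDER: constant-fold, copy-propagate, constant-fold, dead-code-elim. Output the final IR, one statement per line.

Answer: return 0

Derivation:
Initial IR:
  b = 0
  v = 6 + 0
  d = 5
  a = v
  c = 0
  u = d - a
  z = d * 1
  return b
After constant-fold (8 stmts):
  b = 0
  v = 6
  d = 5
  a = v
  c = 0
  u = d - a
  z = d
  return b
After copy-propagate (8 stmts):
  b = 0
  v = 6
  d = 5
  a = 6
  c = 0
  u = 5 - 6
  z = 5
  return 0
After constant-fold (8 stmts):
  b = 0
  v = 6
  d = 5
  a = 6
  c = 0
  u = -1
  z = 5
  return 0
After dead-code-elim (1 stmts):
  return 0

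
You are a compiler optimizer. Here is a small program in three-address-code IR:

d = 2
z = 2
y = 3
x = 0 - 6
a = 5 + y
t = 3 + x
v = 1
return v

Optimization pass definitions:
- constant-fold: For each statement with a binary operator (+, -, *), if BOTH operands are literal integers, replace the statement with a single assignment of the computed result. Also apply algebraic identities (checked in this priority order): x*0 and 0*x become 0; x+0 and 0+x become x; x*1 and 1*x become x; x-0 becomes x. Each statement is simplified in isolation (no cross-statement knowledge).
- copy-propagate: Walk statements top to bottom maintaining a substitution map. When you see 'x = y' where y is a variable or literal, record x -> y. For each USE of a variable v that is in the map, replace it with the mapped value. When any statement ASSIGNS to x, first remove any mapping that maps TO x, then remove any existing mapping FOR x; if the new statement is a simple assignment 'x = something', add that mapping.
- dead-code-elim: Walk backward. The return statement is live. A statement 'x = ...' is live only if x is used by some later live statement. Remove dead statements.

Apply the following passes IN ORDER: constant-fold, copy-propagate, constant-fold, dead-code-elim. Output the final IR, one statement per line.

Initial IR:
  d = 2
  z = 2
  y = 3
  x = 0 - 6
  a = 5 + y
  t = 3 + x
  v = 1
  return v
After constant-fold (8 stmts):
  d = 2
  z = 2
  y = 3
  x = -6
  a = 5 + y
  t = 3 + x
  v = 1
  return v
After copy-propagate (8 stmts):
  d = 2
  z = 2
  y = 3
  x = -6
  a = 5 + 3
  t = 3 + -6
  v = 1
  return 1
After constant-fold (8 stmts):
  d = 2
  z = 2
  y = 3
  x = -6
  a = 8
  t = -3
  v = 1
  return 1
After dead-code-elim (1 stmts):
  return 1

Answer: return 1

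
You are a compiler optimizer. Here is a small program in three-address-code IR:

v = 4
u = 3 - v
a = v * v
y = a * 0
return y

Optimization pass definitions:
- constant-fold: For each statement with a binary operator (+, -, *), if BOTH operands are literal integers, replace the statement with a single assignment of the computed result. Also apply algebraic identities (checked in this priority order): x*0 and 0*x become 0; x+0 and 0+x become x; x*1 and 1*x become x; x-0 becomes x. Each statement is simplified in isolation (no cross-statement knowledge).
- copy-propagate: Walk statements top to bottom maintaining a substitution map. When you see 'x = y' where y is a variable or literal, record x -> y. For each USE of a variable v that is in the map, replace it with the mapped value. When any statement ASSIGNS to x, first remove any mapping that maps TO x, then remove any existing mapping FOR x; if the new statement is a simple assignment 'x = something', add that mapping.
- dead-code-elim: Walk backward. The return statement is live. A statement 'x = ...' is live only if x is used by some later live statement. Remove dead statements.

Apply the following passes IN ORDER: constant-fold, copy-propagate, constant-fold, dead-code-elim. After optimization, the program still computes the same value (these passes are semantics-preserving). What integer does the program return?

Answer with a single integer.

Initial IR:
  v = 4
  u = 3 - v
  a = v * v
  y = a * 0
  return y
After constant-fold (5 stmts):
  v = 4
  u = 3 - v
  a = v * v
  y = 0
  return y
After copy-propagate (5 stmts):
  v = 4
  u = 3 - 4
  a = 4 * 4
  y = 0
  return 0
After constant-fold (5 stmts):
  v = 4
  u = -1
  a = 16
  y = 0
  return 0
After dead-code-elim (1 stmts):
  return 0
Evaluate:
  v = 4  =>  v = 4
  u = 3 - v  =>  u = -1
  a = v * v  =>  a = 16
  y = a * 0  =>  y = 0
  return y = 0

Answer: 0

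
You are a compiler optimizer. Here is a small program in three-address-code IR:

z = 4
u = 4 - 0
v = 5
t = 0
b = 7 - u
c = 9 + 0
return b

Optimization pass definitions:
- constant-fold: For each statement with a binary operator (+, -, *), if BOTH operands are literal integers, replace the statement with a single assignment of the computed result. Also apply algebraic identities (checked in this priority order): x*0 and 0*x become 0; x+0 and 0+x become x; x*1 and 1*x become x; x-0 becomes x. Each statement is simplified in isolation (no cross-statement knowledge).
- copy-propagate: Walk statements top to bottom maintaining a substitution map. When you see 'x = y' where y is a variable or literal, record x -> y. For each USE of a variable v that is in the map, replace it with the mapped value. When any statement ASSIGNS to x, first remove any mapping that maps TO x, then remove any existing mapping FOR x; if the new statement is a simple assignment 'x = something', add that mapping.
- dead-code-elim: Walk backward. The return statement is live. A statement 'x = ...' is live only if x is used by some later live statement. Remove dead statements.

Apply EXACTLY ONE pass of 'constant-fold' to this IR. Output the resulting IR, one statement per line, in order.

Answer: z = 4
u = 4
v = 5
t = 0
b = 7 - u
c = 9
return b

Derivation:
Applying constant-fold statement-by-statement:
  [1] z = 4  (unchanged)
  [2] u = 4 - 0  -> u = 4
  [3] v = 5  (unchanged)
  [4] t = 0  (unchanged)
  [5] b = 7 - u  (unchanged)
  [6] c = 9 + 0  -> c = 9
  [7] return b  (unchanged)
Result (7 stmts):
  z = 4
  u = 4
  v = 5
  t = 0
  b = 7 - u
  c = 9
  return b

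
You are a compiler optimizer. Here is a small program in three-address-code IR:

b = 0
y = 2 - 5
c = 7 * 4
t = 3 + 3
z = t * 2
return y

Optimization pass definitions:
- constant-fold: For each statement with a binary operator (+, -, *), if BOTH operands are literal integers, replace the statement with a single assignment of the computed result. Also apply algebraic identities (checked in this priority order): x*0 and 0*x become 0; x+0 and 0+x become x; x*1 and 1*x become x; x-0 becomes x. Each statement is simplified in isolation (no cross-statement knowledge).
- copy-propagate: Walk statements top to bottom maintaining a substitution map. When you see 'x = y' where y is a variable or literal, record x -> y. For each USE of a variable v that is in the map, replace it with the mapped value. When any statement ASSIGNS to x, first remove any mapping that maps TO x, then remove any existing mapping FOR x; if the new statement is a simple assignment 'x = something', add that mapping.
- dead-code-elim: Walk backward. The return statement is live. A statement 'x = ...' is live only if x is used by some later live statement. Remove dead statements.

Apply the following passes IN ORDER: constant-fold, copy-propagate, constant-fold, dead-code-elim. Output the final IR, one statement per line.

Answer: return -3

Derivation:
Initial IR:
  b = 0
  y = 2 - 5
  c = 7 * 4
  t = 3 + 3
  z = t * 2
  return y
After constant-fold (6 stmts):
  b = 0
  y = -3
  c = 28
  t = 6
  z = t * 2
  return y
After copy-propagate (6 stmts):
  b = 0
  y = -3
  c = 28
  t = 6
  z = 6 * 2
  return -3
After constant-fold (6 stmts):
  b = 0
  y = -3
  c = 28
  t = 6
  z = 12
  return -3
After dead-code-elim (1 stmts):
  return -3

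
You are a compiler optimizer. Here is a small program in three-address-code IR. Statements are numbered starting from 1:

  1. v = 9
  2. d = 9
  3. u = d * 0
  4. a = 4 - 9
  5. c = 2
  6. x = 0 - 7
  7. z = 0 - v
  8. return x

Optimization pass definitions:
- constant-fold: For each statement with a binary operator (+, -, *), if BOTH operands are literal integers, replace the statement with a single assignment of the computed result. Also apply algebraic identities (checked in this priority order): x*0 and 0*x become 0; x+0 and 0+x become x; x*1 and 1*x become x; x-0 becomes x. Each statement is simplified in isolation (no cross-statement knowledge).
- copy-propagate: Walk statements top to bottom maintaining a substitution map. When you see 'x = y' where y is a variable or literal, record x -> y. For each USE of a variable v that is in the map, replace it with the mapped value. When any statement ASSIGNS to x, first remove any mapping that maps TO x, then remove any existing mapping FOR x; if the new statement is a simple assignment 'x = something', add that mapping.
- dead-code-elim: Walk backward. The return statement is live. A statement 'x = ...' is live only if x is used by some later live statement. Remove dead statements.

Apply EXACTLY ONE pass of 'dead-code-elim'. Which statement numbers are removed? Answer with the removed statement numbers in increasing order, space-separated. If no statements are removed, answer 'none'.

Answer: 1 2 3 4 5 7

Derivation:
Backward liveness scan:
Stmt 1 'v = 9': DEAD (v not in live set [])
Stmt 2 'd = 9': DEAD (d not in live set [])
Stmt 3 'u = d * 0': DEAD (u not in live set [])
Stmt 4 'a = 4 - 9': DEAD (a not in live set [])
Stmt 5 'c = 2': DEAD (c not in live set [])
Stmt 6 'x = 0 - 7': KEEP (x is live); live-in = []
Stmt 7 'z = 0 - v': DEAD (z not in live set ['x'])
Stmt 8 'return x': KEEP (return); live-in = ['x']
Removed statement numbers: [1, 2, 3, 4, 5, 7]
Surviving IR:
  x = 0 - 7
  return x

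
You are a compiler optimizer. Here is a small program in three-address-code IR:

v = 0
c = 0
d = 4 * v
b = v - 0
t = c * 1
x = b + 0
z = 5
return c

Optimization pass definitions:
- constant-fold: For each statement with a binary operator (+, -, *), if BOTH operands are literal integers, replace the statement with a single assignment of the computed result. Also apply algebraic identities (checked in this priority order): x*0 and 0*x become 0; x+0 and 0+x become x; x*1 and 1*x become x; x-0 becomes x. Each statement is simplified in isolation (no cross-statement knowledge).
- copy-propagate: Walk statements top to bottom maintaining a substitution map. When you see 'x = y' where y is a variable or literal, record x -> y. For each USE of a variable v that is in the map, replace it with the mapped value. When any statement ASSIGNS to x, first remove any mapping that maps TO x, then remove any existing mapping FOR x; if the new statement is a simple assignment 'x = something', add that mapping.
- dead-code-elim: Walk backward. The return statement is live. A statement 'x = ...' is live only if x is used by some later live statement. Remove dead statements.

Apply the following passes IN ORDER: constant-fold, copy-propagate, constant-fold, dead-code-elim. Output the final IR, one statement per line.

Answer: return 0

Derivation:
Initial IR:
  v = 0
  c = 0
  d = 4 * v
  b = v - 0
  t = c * 1
  x = b + 0
  z = 5
  return c
After constant-fold (8 stmts):
  v = 0
  c = 0
  d = 4 * v
  b = v
  t = c
  x = b
  z = 5
  return c
After copy-propagate (8 stmts):
  v = 0
  c = 0
  d = 4 * 0
  b = 0
  t = 0
  x = 0
  z = 5
  return 0
After constant-fold (8 stmts):
  v = 0
  c = 0
  d = 0
  b = 0
  t = 0
  x = 0
  z = 5
  return 0
After dead-code-elim (1 stmts):
  return 0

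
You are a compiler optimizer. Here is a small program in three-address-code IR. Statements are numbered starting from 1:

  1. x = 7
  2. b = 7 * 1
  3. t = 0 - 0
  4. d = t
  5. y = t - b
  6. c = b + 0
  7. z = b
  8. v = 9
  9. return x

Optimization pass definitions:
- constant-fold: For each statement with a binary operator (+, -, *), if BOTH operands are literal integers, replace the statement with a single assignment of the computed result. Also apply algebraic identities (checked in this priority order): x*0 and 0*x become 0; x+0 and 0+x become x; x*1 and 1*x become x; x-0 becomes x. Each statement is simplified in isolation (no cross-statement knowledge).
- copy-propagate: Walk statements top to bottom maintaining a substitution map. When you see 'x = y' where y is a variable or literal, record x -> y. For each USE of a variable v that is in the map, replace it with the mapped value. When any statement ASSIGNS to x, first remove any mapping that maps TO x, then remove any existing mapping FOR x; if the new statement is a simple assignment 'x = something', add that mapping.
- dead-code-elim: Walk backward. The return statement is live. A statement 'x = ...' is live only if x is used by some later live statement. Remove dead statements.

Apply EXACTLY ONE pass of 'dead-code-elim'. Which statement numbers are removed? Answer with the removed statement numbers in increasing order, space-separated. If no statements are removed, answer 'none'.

Answer: 2 3 4 5 6 7 8

Derivation:
Backward liveness scan:
Stmt 1 'x = 7': KEEP (x is live); live-in = []
Stmt 2 'b = 7 * 1': DEAD (b not in live set ['x'])
Stmt 3 't = 0 - 0': DEAD (t not in live set ['x'])
Stmt 4 'd = t': DEAD (d not in live set ['x'])
Stmt 5 'y = t - b': DEAD (y not in live set ['x'])
Stmt 6 'c = b + 0': DEAD (c not in live set ['x'])
Stmt 7 'z = b': DEAD (z not in live set ['x'])
Stmt 8 'v = 9': DEAD (v not in live set ['x'])
Stmt 9 'return x': KEEP (return); live-in = ['x']
Removed statement numbers: [2, 3, 4, 5, 6, 7, 8]
Surviving IR:
  x = 7
  return x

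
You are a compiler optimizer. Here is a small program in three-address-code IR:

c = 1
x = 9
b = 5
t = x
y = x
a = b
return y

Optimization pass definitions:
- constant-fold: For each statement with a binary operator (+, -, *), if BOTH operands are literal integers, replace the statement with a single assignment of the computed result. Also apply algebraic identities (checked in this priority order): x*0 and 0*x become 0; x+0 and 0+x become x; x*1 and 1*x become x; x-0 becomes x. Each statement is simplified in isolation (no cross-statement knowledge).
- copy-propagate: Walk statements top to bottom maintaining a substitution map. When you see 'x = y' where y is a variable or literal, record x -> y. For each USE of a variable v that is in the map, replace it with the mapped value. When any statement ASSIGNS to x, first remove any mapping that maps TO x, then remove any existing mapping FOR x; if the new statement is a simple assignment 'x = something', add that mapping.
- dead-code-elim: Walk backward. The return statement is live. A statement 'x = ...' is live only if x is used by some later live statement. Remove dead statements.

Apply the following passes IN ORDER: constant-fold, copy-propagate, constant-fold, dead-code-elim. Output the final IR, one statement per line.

Answer: return 9

Derivation:
Initial IR:
  c = 1
  x = 9
  b = 5
  t = x
  y = x
  a = b
  return y
After constant-fold (7 stmts):
  c = 1
  x = 9
  b = 5
  t = x
  y = x
  a = b
  return y
After copy-propagate (7 stmts):
  c = 1
  x = 9
  b = 5
  t = 9
  y = 9
  a = 5
  return 9
After constant-fold (7 stmts):
  c = 1
  x = 9
  b = 5
  t = 9
  y = 9
  a = 5
  return 9
After dead-code-elim (1 stmts):
  return 9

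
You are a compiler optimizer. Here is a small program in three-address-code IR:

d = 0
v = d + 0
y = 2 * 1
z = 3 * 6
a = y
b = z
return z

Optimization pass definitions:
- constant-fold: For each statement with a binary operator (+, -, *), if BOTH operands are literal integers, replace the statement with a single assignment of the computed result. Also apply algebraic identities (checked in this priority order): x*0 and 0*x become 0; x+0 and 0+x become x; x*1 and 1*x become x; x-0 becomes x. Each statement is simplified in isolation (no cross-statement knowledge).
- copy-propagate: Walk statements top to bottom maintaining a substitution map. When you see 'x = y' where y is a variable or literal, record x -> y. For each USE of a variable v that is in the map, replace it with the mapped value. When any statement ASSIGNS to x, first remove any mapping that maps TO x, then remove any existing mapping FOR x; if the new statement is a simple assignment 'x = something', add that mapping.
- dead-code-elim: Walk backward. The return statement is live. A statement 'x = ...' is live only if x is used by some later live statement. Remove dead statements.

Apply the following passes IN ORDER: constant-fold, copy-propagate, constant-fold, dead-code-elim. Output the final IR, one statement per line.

Initial IR:
  d = 0
  v = d + 0
  y = 2 * 1
  z = 3 * 6
  a = y
  b = z
  return z
After constant-fold (7 stmts):
  d = 0
  v = d
  y = 2
  z = 18
  a = y
  b = z
  return z
After copy-propagate (7 stmts):
  d = 0
  v = 0
  y = 2
  z = 18
  a = 2
  b = 18
  return 18
After constant-fold (7 stmts):
  d = 0
  v = 0
  y = 2
  z = 18
  a = 2
  b = 18
  return 18
After dead-code-elim (1 stmts):
  return 18

Answer: return 18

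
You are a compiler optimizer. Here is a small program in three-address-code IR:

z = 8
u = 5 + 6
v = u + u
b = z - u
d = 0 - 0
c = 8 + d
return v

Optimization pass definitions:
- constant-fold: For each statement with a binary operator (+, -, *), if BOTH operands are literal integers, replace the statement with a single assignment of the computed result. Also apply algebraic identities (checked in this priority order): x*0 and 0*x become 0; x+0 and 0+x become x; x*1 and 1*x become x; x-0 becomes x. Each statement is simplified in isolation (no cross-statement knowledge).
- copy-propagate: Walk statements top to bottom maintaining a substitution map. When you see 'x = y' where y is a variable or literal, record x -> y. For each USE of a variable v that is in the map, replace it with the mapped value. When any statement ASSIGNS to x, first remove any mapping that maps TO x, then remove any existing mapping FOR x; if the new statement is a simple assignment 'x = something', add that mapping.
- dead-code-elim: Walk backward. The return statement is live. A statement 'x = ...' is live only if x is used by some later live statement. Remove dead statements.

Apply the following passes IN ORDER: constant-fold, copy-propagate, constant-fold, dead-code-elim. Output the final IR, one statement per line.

Initial IR:
  z = 8
  u = 5 + 6
  v = u + u
  b = z - u
  d = 0 - 0
  c = 8 + d
  return v
After constant-fold (7 stmts):
  z = 8
  u = 11
  v = u + u
  b = z - u
  d = 0
  c = 8 + d
  return v
After copy-propagate (7 stmts):
  z = 8
  u = 11
  v = 11 + 11
  b = 8 - 11
  d = 0
  c = 8 + 0
  return v
After constant-fold (7 stmts):
  z = 8
  u = 11
  v = 22
  b = -3
  d = 0
  c = 8
  return v
After dead-code-elim (2 stmts):
  v = 22
  return v

Answer: v = 22
return v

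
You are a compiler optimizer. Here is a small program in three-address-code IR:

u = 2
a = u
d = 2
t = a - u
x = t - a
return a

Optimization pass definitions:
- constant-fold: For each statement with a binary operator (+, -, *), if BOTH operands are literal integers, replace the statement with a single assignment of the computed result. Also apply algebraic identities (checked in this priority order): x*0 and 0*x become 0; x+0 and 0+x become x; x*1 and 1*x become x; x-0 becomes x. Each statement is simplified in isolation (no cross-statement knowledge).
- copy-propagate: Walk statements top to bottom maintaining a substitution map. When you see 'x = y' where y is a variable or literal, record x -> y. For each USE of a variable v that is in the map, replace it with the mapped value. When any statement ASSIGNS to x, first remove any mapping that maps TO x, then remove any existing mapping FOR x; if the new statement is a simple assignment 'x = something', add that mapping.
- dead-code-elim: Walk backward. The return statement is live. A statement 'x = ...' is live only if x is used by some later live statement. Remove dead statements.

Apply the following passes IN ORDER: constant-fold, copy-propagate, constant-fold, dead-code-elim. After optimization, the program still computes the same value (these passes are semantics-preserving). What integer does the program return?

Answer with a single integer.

Initial IR:
  u = 2
  a = u
  d = 2
  t = a - u
  x = t - a
  return a
After constant-fold (6 stmts):
  u = 2
  a = u
  d = 2
  t = a - u
  x = t - a
  return a
After copy-propagate (6 stmts):
  u = 2
  a = 2
  d = 2
  t = 2 - 2
  x = t - 2
  return 2
After constant-fold (6 stmts):
  u = 2
  a = 2
  d = 2
  t = 0
  x = t - 2
  return 2
After dead-code-elim (1 stmts):
  return 2
Evaluate:
  u = 2  =>  u = 2
  a = u  =>  a = 2
  d = 2  =>  d = 2
  t = a - u  =>  t = 0
  x = t - a  =>  x = -2
  return a = 2

Answer: 2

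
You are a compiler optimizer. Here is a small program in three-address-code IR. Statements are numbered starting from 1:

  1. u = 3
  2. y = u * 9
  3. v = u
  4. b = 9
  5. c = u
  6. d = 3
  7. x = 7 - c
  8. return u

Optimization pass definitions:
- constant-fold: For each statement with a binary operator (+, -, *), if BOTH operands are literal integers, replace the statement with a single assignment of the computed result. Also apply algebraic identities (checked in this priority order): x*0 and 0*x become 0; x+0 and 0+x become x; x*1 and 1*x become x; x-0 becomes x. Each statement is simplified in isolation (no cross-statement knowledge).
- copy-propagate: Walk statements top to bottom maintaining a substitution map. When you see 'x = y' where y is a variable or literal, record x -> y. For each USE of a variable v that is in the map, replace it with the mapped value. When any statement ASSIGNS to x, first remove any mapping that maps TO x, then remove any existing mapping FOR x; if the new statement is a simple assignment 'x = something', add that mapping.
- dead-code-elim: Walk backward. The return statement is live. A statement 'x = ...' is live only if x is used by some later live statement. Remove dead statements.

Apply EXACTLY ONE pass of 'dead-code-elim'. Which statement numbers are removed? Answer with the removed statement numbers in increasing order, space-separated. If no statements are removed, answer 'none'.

Backward liveness scan:
Stmt 1 'u = 3': KEEP (u is live); live-in = []
Stmt 2 'y = u * 9': DEAD (y not in live set ['u'])
Stmt 3 'v = u': DEAD (v not in live set ['u'])
Stmt 4 'b = 9': DEAD (b not in live set ['u'])
Stmt 5 'c = u': DEAD (c not in live set ['u'])
Stmt 6 'd = 3': DEAD (d not in live set ['u'])
Stmt 7 'x = 7 - c': DEAD (x not in live set ['u'])
Stmt 8 'return u': KEEP (return); live-in = ['u']
Removed statement numbers: [2, 3, 4, 5, 6, 7]
Surviving IR:
  u = 3
  return u

Answer: 2 3 4 5 6 7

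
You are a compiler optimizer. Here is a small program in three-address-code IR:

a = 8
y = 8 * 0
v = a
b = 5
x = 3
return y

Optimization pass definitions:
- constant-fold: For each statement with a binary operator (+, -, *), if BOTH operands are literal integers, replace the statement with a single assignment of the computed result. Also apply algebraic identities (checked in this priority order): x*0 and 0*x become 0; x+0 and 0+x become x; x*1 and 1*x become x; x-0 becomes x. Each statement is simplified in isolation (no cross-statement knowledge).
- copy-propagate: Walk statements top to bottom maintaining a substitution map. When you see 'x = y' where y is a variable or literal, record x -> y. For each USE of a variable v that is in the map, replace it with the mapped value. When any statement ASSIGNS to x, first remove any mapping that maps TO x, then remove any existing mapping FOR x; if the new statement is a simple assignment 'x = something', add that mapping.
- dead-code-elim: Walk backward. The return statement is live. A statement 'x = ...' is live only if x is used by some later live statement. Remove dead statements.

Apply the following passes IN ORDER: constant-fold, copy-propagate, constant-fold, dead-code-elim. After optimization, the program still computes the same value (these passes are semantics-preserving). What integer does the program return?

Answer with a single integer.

Initial IR:
  a = 8
  y = 8 * 0
  v = a
  b = 5
  x = 3
  return y
After constant-fold (6 stmts):
  a = 8
  y = 0
  v = a
  b = 5
  x = 3
  return y
After copy-propagate (6 stmts):
  a = 8
  y = 0
  v = 8
  b = 5
  x = 3
  return 0
After constant-fold (6 stmts):
  a = 8
  y = 0
  v = 8
  b = 5
  x = 3
  return 0
After dead-code-elim (1 stmts):
  return 0
Evaluate:
  a = 8  =>  a = 8
  y = 8 * 0  =>  y = 0
  v = a  =>  v = 8
  b = 5  =>  b = 5
  x = 3  =>  x = 3
  return y = 0

Answer: 0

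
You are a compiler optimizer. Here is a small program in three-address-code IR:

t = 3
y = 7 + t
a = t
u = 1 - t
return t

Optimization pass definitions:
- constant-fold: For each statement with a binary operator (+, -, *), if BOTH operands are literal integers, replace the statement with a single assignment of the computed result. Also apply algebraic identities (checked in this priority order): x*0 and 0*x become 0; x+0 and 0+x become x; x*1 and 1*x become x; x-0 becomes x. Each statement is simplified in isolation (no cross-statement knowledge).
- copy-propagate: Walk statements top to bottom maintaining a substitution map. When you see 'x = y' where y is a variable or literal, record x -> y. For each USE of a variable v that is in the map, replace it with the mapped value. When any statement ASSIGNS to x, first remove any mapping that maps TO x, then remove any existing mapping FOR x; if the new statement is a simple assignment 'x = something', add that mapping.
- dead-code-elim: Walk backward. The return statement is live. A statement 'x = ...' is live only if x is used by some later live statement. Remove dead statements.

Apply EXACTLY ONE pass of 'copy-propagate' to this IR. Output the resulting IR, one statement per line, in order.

Answer: t = 3
y = 7 + 3
a = 3
u = 1 - 3
return 3

Derivation:
Applying copy-propagate statement-by-statement:
  [1] t = 3  (unchanged)
  [2] y = 7 + t  -> y = 7 + 3
  [3] a = t  -> a = 3
  [4] u = 1 - t  -> u = 1 - 3
  [5] return t  -> return 3
Result (5 stmts):
  t = 3
  y = 7 + 3
  a = 3
  u = 1 - 3
  return 3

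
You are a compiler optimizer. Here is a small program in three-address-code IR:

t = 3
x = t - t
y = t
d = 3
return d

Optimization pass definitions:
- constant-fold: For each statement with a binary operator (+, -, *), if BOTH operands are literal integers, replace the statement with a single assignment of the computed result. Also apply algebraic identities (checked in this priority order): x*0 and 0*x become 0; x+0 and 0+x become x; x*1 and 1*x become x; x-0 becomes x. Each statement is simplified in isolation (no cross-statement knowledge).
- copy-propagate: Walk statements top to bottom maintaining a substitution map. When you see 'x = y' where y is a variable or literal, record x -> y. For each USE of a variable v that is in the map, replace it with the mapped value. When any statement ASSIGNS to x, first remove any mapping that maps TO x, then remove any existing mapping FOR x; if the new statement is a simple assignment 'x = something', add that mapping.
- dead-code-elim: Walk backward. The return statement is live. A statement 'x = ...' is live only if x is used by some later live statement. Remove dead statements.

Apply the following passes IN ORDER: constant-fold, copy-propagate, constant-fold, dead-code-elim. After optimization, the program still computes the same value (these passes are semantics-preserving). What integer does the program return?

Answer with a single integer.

Initial IR:
  t = 3
  x = t - t
  y = t
  d = 3
  return d
After constant-fold (5 stmts):
  t = 3
  x = t - t
  y = t
  d = 3
  return d
After copy-propagate (5 stmts):
  t = 3
  x = 3 - 3
  y = 3
  d = 3
  return 3
After constant-fold (5 stmts):
  t = 3
  x = 0
  y = 3
  d = 3
  return 3
After dead-code-elim (1 stmts):
  return 3
Evaluate:
  t = 3  =>  t = 3
  x = t - t  =>  x = 0
  y = t  =>  y = 3
  d = 3  =>  d = 3
  return d = 3

Answer: 3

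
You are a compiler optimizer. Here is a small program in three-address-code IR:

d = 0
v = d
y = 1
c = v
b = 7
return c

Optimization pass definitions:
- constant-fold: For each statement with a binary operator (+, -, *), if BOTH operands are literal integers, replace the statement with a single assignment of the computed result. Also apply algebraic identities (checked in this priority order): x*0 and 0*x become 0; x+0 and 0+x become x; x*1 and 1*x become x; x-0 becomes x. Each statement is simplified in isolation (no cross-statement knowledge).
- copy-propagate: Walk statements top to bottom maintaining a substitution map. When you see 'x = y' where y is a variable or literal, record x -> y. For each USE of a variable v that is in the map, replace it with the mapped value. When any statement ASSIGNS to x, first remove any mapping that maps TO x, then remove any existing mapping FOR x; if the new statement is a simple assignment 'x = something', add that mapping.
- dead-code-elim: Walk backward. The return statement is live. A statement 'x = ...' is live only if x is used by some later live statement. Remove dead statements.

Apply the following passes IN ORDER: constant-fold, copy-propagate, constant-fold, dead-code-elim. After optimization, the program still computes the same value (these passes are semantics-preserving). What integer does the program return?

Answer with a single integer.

Initial IR:
  d = 0
  v = d
  y = 1
  c = v
  b = 7
  return c
After constant-fold (6 stmts):
  d = 0
  v = d
  y = 1
  c = v
  b = 7
  return c
After copy-propagate (6 stmts):
  d = 0
  v = 0
  y = 1
  c = 0
  b = 7
  return 0
After constant-fold (6 stmts):
  d = 0
  v = 0
  y = 1
  c = 0
  b = 7
  return 0
After dead-code-elim (1 stmts):
  return 0
Evaluate:
  d = 0  =>  d = 0
  v = d  =>  v = 0
  y = 1  =>  y = 1
  c = v  =>  c = 0
  b = 7  =>  b = 7
  return c = 0

Answer: 0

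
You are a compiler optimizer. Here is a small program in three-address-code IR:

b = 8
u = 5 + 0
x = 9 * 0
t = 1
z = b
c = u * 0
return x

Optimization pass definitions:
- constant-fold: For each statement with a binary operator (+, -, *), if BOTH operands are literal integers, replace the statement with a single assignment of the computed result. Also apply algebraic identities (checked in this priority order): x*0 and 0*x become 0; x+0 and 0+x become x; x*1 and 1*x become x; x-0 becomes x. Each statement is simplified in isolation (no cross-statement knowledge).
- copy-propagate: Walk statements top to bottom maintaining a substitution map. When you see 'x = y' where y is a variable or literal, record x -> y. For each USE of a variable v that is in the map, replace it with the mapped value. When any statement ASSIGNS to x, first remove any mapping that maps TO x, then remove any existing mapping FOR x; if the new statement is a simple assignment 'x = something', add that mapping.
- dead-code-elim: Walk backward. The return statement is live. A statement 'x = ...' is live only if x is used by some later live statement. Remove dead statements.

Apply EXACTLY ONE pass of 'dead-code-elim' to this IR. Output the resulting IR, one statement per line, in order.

Applying dead-code-elim statement-by-statement:
  [7] return x  -> KEEP (return); live=['x']
  [6] c = u * 0  -> DEAD (c not live)
  [5] z = b  -> DEAD (z not live)
  [4] t = 1  -> DEAD (t not live)
  [3] x = 9 * 0  -> KEEP; live=[]
  [2] u = 5 + 0  -> DEAD (u not live)
  [1] b = 8  -> DEAD (b not live)
Result (2 stmts):
  x = 9 * 0
  return x

Answer: x = 9 * 0
return x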